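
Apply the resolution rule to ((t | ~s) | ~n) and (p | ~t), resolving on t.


The clauses contain complementary literals t and ~t.
Resolution eliminates this pair and disjoins the remaining literals (merging duplicates).

((~s | ~n) | p)


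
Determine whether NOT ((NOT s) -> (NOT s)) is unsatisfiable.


Truth table over {s}:
s | φ
-----
F | F
T | F
Every row is false.

Yes, it is a contradiction.


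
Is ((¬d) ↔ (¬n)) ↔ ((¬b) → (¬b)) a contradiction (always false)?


Truth table over {b, d, n}:
b | d | n | φ
-------------
F | F | F | T
T | F | F | T
F | T | F | F
T | T | F | F
F | F | T | F
T | F | T | F
F | T | T | T
T | T | T | T
Satisfying assignment at row 1: b=F, d=F, n=F gives T.

No, it is not a contradiction.


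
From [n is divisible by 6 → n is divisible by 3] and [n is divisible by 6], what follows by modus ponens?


Modus ponens: from (P → Q) and P, infer Q.
P = 'n is divisible by 6' is asserted, and P → Q holds, so Q follows.

n is divisible by 3.


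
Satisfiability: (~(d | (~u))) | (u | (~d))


Search for a satisfying assignment over {d, u}.
Try d=False, u=False: the formula evaluates to True.
A satisfying assignment exists.

Satisfiable.


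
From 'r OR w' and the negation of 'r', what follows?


Disjunctive syllogism: from (P ∨ Q) and ¬P, infer Q.
One disjunct, 'r', is ruled out; the other must hold.

w


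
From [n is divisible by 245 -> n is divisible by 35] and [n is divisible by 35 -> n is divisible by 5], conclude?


Hypothetical syllogism: from (P → Q) and (Q → R), infer (P → R).
Chain the two implications through the shared middle term 'n is divisible by 35'.

n is divisible by 245 -> n is divisible by 5


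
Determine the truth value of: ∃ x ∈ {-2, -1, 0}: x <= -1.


Evaluate the predicate on each element: -2:T, -1:T, 0:F.
Witness x = -2 satisfies the predicate.

T


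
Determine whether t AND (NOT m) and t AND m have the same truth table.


Compare truth tables:
m | t | φ | ψ
-------------
F | F | F | F
T | F | F | F
F | T | T | F
T | T | F | T
They differ at row 3 (m=F, t=T): φ=T but ψ=F.

No, they are not logically equivalent.


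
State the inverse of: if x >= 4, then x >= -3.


The inverse of (P → Q) is (¬P → ¬Q). It is equivalent to the converse, not to the original.
Here P = 'x >= 4' and Q = 'x >= -3'.

If not (x >= 4), then not (x >= -3).


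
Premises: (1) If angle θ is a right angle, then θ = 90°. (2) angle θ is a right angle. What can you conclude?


Modus ponens: from (P → Q) and P, infer Q.
P = 'angle θ is a right angle' is asserted, and P → Q holds, so Q follows.

θ = 90°.


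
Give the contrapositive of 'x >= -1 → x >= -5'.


The contrapositive of (P → Q) is (¬Q → ¬P); it is logically equivalent to the original.
Here P = 'x >= -1' and Q = 'x >= -5'.

If not (x >= -5), then not (x >= -1).


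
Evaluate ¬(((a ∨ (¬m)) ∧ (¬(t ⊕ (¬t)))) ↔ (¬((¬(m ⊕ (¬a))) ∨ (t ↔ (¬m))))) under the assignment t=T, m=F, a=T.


Substitute t=T, m=F, a=T:
… (earlier sub-steps elided)
(a ∨ (¬m)) ∧ (¬(t ⊕ (¬t))) = T ∧ F = F
¬a = F
m ⊕ (¬a) = F ⊕ F = F
¬(m ⊕ (¬a)) = T
¬m = T
t ↔ (¬m) = T ↔ T = T
(¬(m ⊕ (¬a))) ∨ (t ↔ (¬m)) = T ∨ T = T
¬((¬(m ⊕ (¬a))) ∨ (t ↔ (¬m))) = F
((a ∨ (¬m)) ∧ (¬(t ⊕ (¬t)))) ↔ (¬((¬(m ⊕ (¬a))) ∨ (t ↔ (¬m)))) = F ↔ F = T
¬(((a ∨ (¬m)) ∧ (¬(t ⊕ (¬t)))) ↔ (¬((¬(m ⊕ (¬a))) ∨ (t ↔ (¬m))))) = F

F


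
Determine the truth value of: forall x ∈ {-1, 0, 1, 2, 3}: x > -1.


Evaluate the predicate on each element: -1:False, 0:True, 1:True, 2:True, 3:True.
Counterexample x = -1 fails the predicate.

False


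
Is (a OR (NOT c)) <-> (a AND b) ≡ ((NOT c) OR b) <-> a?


Compare truth tables:
a | b | c | φ | ψ
-----------------
F | F | F | F | F
T | F | F | F | T
F | T | F | F | F
T | T | F | T | T
F | F | T | T | T
T | F | T | F | F
F | T | T | T | F
T | T | T | T | T
They differ at row 2 (a=T, b=F, c=F): φ=F but ψ=T.

No, they are not logically equivalent.


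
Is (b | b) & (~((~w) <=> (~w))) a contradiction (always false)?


Truth table over {b, w}:
b | w | φ
---------
False | False | False
True | False | False
False | True | False
True | True | False
Every row is false.

Yes, it is a contradiction.


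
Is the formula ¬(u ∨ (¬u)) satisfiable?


Check all 2 assignments over {u}:
u | φ
-----
F | F
T | F
No assignment makes the formula true.

Unsatisfiable.


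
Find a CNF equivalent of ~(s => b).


Step 1: Rewrite s → b as ¬s ∨ b.
Step 2: Negate: ¬(¬s ∨ b) = s ∧ ¬b (De Morgan + double negation).

s & (~b)


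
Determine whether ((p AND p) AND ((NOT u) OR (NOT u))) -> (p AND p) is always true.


Build the truth table over {p, u}:
p | u | φ
---------
F | F | T
T | F | T
F | T | T
T | T | T
Every row evaluates to true.

Yes, it is a tautology.


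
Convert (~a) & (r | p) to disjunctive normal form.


Step 1: Distribute ∧ over ∨: (¬a) ∧ (r ∨ p) = ((¬a) ∧ r) ∨ ((¬a) ∧ p).

((~a) & r) | ((~a) & p)


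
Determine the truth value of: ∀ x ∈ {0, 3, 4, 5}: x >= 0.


Evaluate the predicate on each element: 0:T, 3:T, 4:T, 5:T.
Every element satisfies the predicate.

T


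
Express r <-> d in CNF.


Step 1: Rewrite r ↔ d as (r → d) ∧ (d → r).
Step 2: Rewrite each implication as a disjunction.

((NOT r) OR d) AND ((NOT d) OR r)


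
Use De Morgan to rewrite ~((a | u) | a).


De Morgan: the negation of a disjunction is the conjunction of the negations.
Distribute ~ across |, flipping it to &, and negate each literal.

((~a) & (~u)) & (~a)


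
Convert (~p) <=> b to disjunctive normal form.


Step 1: (¬p) ↔ b is true exactly when both agree: ((¬p) ∧ b) ∨ (¬(¬p) ∧ ¬b).
Step 2: Eliminate any double negations (¬¬X = X).

((~p) & b) | (p & (~b))


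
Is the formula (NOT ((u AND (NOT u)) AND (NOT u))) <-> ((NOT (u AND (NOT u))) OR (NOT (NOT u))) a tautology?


Build the truth table over {u}:
u | φ
-----
F | T
T | T
Every row evaluates to true.

Yes, it is a tautology.


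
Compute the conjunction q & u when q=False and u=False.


Conjunction is true only when both operands are true.
Substitute: q=False, u=False.
False & False evaluates to False.

False


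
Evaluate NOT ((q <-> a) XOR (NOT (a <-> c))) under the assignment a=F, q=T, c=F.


Substitute a=F, q=T, c=F:
q <-> a = T <-> F = F
a <-> c = F <-> F = T
NOT (a <-> c) = F
(q <-> a) XOR (NOT (a <-> c)) = F XOR F = F
NOT ((q <-> a) XOR (NOT (a <-> c))) = T

T


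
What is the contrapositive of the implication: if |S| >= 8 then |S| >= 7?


The contrapositive of (P → Q) is (¬Q → ¬P); it is logically equivalent to the original.
Here P = '|S| >= 8' and Q = '|S| >= 7'.

If not (|S| >= 7), then not (|S| >= 8).


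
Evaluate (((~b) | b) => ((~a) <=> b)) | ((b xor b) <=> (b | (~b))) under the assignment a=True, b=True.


Substitute a=True, b=True:
~b = False
(~b) | b = False | True = True
~a = False
(~a) <=> b = False <=> True = False
((~b) | b) => ((~a) <=> b) = True => False = False
b xor b = True xor True = False
~b = False
b | (~b) = True | False = True
(b xor b) <=> (b | (~b)) = False <=> True = False
(((~b) | b) => ((~a) <=> b)) | ((b xor b) <=> (b | (~b))) = False | False = False

False


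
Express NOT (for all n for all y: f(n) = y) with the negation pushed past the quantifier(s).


Negation flips each quantifier (∀↔∃) and negates the inner predicate.
¬(for all n for all y: φ) = there exists n there exists y: ¬φ.

there exists n there exists y: NOT(f(n) = y)


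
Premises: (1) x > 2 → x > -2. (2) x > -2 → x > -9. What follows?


Hypothetical syllogism: from (P → Q) and (Q → R), infer (P → R).
Chain the two implications through the shared middle term 'x > -2'.

x > 2 → x > -9


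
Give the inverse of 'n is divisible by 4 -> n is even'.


The inverse of (P → Q) is (¬P → ¬Q). It is equivalent to the converse, not to the original.
Here P = 'n is divisible by 4' and Q = 'n is even'.

If not (n is divisible by 4), then not (n is even).


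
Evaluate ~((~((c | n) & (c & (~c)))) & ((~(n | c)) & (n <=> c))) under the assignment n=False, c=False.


Substitute n=False, c=False:
… (earlier sub-steps elided)
~c = True
c & (~c) = False & True = False
(c | n) & (c & (~c)) = False & False = False
~((c | n) & (c & (~c))) = True
n | c = False | False = False
~(n | c) = True
n <=> c = False <=> False = True
(~(n | c)) & (n <=> c) = True & True = True
(~((c | n) & (c & (~c)))) & ((~(n | c)) & (n <=> c)) = True & True = True
~((~((c | n) & (c & (~c)))) & ((~(n | c)) & (n <=> c))) = False

False


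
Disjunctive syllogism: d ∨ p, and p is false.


Disjunctive syllogism: from (P ∨ Q) and ¬P, infer Q.
One disjunct, 'p', is ruled out; the other must hold.

d


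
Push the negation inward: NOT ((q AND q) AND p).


De Morgan: the negation of a conjunction is the disjunction of the negations.
Distribute NOT across AND, flipping it to OR, and negate each literal.

((NOT q) OR (NOT q)) OR (NOT p)


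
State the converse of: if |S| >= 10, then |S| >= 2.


The converse of (P → Q) is (Q → P). It is not in general equivalent to the original.
Here P = '|S| >= 10' and Q = '|S| >= 2'.

If |S| >= 2, then |S| >= 10.


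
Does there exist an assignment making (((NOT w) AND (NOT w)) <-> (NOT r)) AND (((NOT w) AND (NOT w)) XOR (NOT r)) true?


Check all 4 assignments over {r, w}:
r | w | φ
---------
F | F | F
T | F | F
F | T | F
T | T | F
No assignment makes the formula true.

Unsatisfiable.


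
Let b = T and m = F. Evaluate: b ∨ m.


Disjunction is false only when both operands are false.
Substitute: b=T, m=F.
T ∨ F evaluates to T.

T


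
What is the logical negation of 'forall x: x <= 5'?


¬(forall x: φ) = exists x: ¬φ, and ¬(exists x: φ) = forall x: ¬φ.
Apply to the universal statement.

exists x: ~(x <= 5)


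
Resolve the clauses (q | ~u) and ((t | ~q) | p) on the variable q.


The clauses contain complementary literals q and ~q.
Resolution eliminates this pair and disjoins the remaining literals (merging duplicates).

((~u | p) | t)


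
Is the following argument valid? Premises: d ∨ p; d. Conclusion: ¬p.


This is affirming a disjunct (fallacy). There exist truth assignments where the premises are all true but the conclusion is false.

Invalid.


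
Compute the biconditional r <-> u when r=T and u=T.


Biconditional is true when both operands have the same truth value.
Substitute: r=T, u=T.
T <-> T evaluates to T.

T


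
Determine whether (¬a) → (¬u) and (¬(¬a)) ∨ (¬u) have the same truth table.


Compare truth tables:
a | u | φ | ψ
-------------
F | F | T | T
T | F | T | T
F | T | F | F
T | T | T | T
The columns φ and ψ agree on every row.

Yes, they are logically equivalent.


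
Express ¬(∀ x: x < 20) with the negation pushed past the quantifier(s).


¬(∀ x: φ) = ∃ x: ¬φ, and ¬(∃ x: φ) = ∀ x: ¬φ.
Apply to the universal statement.

∃ x: ¬(x < 20)


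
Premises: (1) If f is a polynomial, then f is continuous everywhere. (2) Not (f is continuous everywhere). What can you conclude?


Modus tollens: from (P → Q) and ¬Q, infer ¬P.
Q = 'f is continuous everywhere' is denied; since P → Q, P must also fail.

Not (f is a polynomial).


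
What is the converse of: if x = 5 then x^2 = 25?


The converse of (P → Q) is (Q → P). It is not in general equivalent to the original.
Here P = 'x = 5' and Q = 'x^2 = 25'.

If x^2 = 25, then x = 5.


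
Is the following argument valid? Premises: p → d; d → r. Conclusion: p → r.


This matches the form of hypothetical syllogism: the conclusion follows in every model of the premises.

Valid.


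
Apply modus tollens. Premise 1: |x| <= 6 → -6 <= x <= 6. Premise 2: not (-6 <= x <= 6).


Modus tollens: from (P → Q) and ¬Q, infer ¬P.
Q = '-6 <= x <= 6' is denied; since P → Q, P must also fail.

Not (|x| <= 6).


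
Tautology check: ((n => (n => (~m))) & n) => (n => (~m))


Build the truth table over {m, n}:
m | n | φ
---------
False | False | True
True | False | True
False | True | True
True | True | True
Every row evaluates to true.

Yes, it is a tautology.


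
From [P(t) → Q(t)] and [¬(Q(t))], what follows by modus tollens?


Modus tollens: from (P → Q) and ¬Q, infer ¬P.
Q = 'Q(t)' is denied; since P → Q, P must also fail.

Not (P(t)).


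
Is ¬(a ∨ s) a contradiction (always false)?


Truth table over {a, s}:
a | s | φ
---------
F | F | T
T | F | F
F | T | F
T | T | F
Satisfying assignment at row 1: a=F, s=F gives T.

No, it is not a contradiction.


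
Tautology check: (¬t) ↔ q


Build the truth table over {q, t}:
q | t | φ
---------
F | F | F
T | F | T
F | T | T
T | T | F
Counterexample at row 1: with q=F, t=F, the formula is F.

No, it is not a tautology.


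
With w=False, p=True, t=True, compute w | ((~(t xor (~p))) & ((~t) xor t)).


Substitute w=False, p=True, t=True:
~p = False
t xor (~p) = True xor False = True
~(t xor (~p)) = False
~t = False
(~t) xor t = False xor True = True
(~(t xor (~p))) & ((~t) xor t) = False & True = False
w | ((~(t xor (~p))) & ((~t) xor t)) = False | False = False

False


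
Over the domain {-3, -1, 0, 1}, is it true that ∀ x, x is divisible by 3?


Evaluate the predicate on each element: -3:T, -1:F, 0:T, 1:F.
Counterexample x = -1 fails the predicate.

F


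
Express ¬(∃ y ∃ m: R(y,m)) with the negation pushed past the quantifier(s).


Negation flips each quantifier (∀↔∃) and negates the inner predicate.
¬(∃ y ∃ m: φ) = ∀ y ∀ m: ¬φ.

∀ y ∀ m: ¬(R(y,m))


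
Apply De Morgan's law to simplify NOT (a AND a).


De Morgan: the negation of a conjunction is the disjunction of the negations.
Distribute NOT across AND, flipping it to OR, and negate each literal.

(NOT a) OR (NOT a)


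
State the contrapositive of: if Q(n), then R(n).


The contrapositive of (P → Q) is (¬Q → ¬P); it is logically equivalent to the original.
Here P = 'Q(n)' and Q = 'R(n)'.

If not (R(n)), then not (Q(n)).


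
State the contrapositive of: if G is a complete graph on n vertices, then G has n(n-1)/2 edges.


The contrapositive of (P → Q) is (¬Q → ¬P); it is logically equivalent to the original.
Here P = 'G is a complete graph on n vertices' and Q = 'G has n(n-1)/2 edges'.

If not (G has n(n-1)/2 edges), then not (G is a complete graph on n vertices).


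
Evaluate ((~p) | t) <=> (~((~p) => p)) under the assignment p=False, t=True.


Substitute p=False, t=True:
~p = True
(~p) | t = True | True = True
~p = True
(~p) => p = True => False = False
~((~p) => p) = True
((~p) | t) <=> (~((~p) => p)) = True <=> True = True

True


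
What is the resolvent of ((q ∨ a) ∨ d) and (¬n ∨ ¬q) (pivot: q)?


The clauses contain complementary literals q and ¬q.
Resolution eliminates this pair and disjoins the remaining literals (merging duplicates).

((d ∨ a) ∨ ¬n)


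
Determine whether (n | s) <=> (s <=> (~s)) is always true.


Build the truth table over {n, s}:
n | s | φ
---------
False | False | True
True | False | False
False | True | False
True | True | False
Counterexample at row 2: with n=True, s=False, the formula is False.

No, it is not a tautology.


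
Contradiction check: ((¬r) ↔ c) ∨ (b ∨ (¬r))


Truth table over {b, c, r}:
b | c | r | φ
-------------
F | F | F | T
T | F | F | T
F | T | F | T
T | T | F | T
F | F | T | T
T | F | T | T
F | T | T | F
T | T | T | T
Satisfying assignment at row 1: b=F, c=F, r=F gives T.

No, it is not a contradiction.


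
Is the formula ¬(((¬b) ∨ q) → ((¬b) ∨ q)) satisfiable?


Check all 4 assignments over {b, q}:
b | q | φ
---------
F | F | F
T | F | F
F | T | F
T | T | F
No assignment makes the formula true.

Unsatisfiable.


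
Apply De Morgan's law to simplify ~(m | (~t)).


De Morgan: the negation of a disjunction is the conjunction of the negations.
Distribute ~ across |, flipping it to &, and negate each literal.

(~m) & t


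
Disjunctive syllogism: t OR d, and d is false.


Disjunctive syllogism: from (P ∨ Q) and ¬P, infer Q.
One disjunct, 'd', is ruled out; the other must hold.

t


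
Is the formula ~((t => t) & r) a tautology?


Build the truth table over {r, t}:
r | t | φ
---------
False | False | True
True | False | False
False | True | True
True | True | False
Counterexample at row 2: with r=True, t=False, the formula is False.

No, it is not a tautology.


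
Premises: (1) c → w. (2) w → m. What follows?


Hypothetical syllogism: from (P → Q) and (Q → R), infer (P → R).
Chain the two implications through the shared middle term 'w'.

c → m


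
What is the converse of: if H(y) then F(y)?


The converse of (P → Q) is (Q → P). It is not in general equivalent to the original.
Here P = 'H(y)' and Q = 'F(y)'.

If F(y), then H(y).


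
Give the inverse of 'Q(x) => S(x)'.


The inverse of (P → Q) is (¬P → ¬Q). It is equivalent to the converse, not to the original.
Here P = 'Q(x)' and Q = 'S(x)'.

If not (Q(x)), then not (S(x)).


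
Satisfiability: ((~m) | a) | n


Search for a satisfying assignment over {a, m, n}.
Try a=False, m=False, n=False: the formula evaluates to True.
A satisfying assignment exists.

Satisfiable.


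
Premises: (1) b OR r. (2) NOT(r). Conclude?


Disjunctive syllogism: from (P ∨ Q) and ¬P, infer Q.
One disjunct, 'r', is ruled out; the other must hold.

b


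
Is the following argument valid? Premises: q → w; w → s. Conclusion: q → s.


This matches the form of hypothetical syllogism: the conclusion follows in every model of the premises.

Valid.


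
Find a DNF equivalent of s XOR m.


Step 1: s ⊕ m is true exactly when they disagree: (s ∧ ¬m) ∨ (¬s ∧ m).

(s AND (NOT m)) OR ((NOT s) AND m)


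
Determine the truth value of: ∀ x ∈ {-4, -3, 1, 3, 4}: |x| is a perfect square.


Evaluate the predicate on each element: -4:T, -3:F, 1:T, 3:F, 4:T.
Counterexample x = -3 fails the predicate.

F


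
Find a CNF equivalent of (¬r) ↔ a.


Step 1: Rewrite (¬r) ↔ a as ((¬r) → a) ∧ (a → (¬r)).
Step 2: Rewrite each implication as a disjunction.
Step 3: Eliminate any double negations (¬¬X = X).

(r ∨ a) ∧ ((¬a) ∨ (¬r))


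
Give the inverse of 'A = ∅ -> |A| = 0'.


The inverse of (P → Q) is (¬P → ¬Q). It is equivalent to the converse, not to the original.
Here P = 'A = ∅' and Q = '|A| = 0'.

If not (A = ∅), then not (|A| = 0).


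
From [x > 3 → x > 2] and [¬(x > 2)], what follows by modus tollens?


Modus tollens: from (P → Q) and ¬Q, infer ¬P.
Q = 'x > 2' is denied; since P → Q, P must also fail.

Not (x > 3).


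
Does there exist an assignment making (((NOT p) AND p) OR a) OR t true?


Search for a satisfying assignment over {a, p, t}.
Try a=T, p=F, t=F: the formula evaluates to T.
A satisfying assignment exists.

Satisfiable.


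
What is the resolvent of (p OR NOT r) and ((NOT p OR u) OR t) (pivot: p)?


The clauses contain complementary literals p and NOTp.
Resolution eliminates this pair and disjoins the remaining literals (merging duplicates).

((NOT r OR t) OR u)


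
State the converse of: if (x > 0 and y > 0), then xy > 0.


The converse of (P → Q) is (Q → P). It is not in general equivalent to the original.
Here P = '(x > 0 and y > 0)' and Q = 'xy > 0'.

If xy > 0, then (x > 0 and y > 0).


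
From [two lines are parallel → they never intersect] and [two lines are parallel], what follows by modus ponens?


Modus ponens: from (P → Q) and P, infer Q.
P = 'two lines are parallel' is asserted, and P → Q holds, so Q follows.

they never intersect.


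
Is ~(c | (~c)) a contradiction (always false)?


Truth table over {c}:
c | φ
-----
False | False
True | False
Every row is false.

Yes, it is a contradiction.


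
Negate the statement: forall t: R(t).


¬(forall x: φ) = exists x: ¬φ, and ¬(exists x: φ) = forall x: ¬φ.
Apply to the universal statement.

exists t: ~(R(t))


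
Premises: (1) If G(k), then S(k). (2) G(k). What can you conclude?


Modus ponens: from (P → Q) and P, infer Q.
P = 'G(k)' is asserted, and P → Q holds, so Q follows.

S(k).


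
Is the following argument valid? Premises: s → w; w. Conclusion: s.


This is affirming the consequent (fallacy). There exist truth assignments where the premises are all true but the conclusion is false.

Invalid.


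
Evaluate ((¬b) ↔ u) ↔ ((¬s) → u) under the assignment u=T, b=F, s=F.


Substitute u=T, b=F, s=F:
¬b = T
(¬b) ↔ u = T ↔ T = T
¬s = T
(¬s) → u = T → T = T
((¬b) ↔ u) ↔ ((¬s) → u) = T ↔ T = T

T


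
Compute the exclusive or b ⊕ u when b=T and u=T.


Exclusive or is true when exactly one operand is true.
Substitute: b=T, u=T.
T ⊕ T evaluates to F.

F


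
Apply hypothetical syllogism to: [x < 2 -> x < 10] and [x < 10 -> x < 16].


Hypothetical syllogism: from (P → Q) and (Q → R), infer (P → R).
Chain the two implications through the shared middle term 'x < 10'.

x < 2 -> x < 16


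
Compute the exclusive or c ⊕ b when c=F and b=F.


Exclusive or is true when exactly one operand is true.
Substitute: c=F, b=F.
F ⊕ F evaluates to F.

F


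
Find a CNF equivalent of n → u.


Step 1: Rewrite n → u as ¬n ∨ u.

(¬n) ∨ u


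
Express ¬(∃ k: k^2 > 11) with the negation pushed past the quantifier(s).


¬(∀ x: φ) = ∃ x: ¬φ, and ¬(∃ x: φ) = ∀ x: ¬φ.
Apply to the existential statement.

∀ k: ¬(k^2 > 11)


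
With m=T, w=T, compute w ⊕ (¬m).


Substitute m=T, w=T:
¬m = F
w ⊕ (¬m) = T ⊕ F = T

T


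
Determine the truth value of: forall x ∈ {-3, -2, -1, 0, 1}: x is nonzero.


Evaluate the predicate on each element: -3:True, -2:True, -1:True, 0:False, 1:True.
Counterexample x = 0 fails the predicate.

False


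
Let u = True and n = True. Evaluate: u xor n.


Exclusive or is true when exactly one operand is true.
Substitute: u=True, n=True.
True xor True evaluates to False.

False


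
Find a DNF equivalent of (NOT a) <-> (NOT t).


Step 1: (¬a) ↔ (¬t) is true exactly when both agree: ((¬a) ∧ (¬t)) ∨ (¬(¬a) ∧ ¬(¬t)).
Step 2: Eliminate any double negations (¬¬X = X).

((NOT a) AND (NOT t)) OR (a AND t)


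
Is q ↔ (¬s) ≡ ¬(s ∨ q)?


Compare truth tables:
q | s | φ | ψ
-------------
F | F | F | T
T | F | T | F
F | T | T | F
T | T | F | F
They differ at row 1 (q=F, s=F): φ=F but ψ=T.

No, they are not logically equivalent.


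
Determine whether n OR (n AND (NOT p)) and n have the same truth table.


Compare truth tables:
n | p | φ | ψ
-------------
F | F | F | F
T | F | T | T
F | T | F | F
T | T | T | T
The columns φ and ψ agree on every row.

Yes, they are logically equivalent.


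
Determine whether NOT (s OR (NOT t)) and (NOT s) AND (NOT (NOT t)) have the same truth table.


Compare truth tables:
s | t | φ | ψ
-------------
F | F | F | F
T | F | F | F
F | T | T | T
T | T | F | F
The columns φ and ψ agree on every row.

Yes, they are logically equivalent.


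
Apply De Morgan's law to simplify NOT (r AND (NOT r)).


De Morgan: the negation of a conjunction is the disjunction of the negations.
Distribute NOT across AND, flipping it to OR, and negate each literal.

(NOT r) OR r


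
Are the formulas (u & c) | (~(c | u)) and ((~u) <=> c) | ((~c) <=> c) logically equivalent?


Compare truth tables:
c | u | φ | ψ
-------------
False | False | True | False
True | False | False | True
False | True | False | True
True | True | True | False
They differ at row 1 (c=False, u=False): φ=True but ψ=False.

No, they are not logically equivalent.


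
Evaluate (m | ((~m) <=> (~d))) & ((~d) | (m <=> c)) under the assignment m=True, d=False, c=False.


Substitute m=True, d=False, c=False:
~m = False
~d = True
(~m) <=> (~d) = False <=> True = False
m | ((~m) <=> (~d)) = True | False = True
~d = True
m <=> c = True <=> False = False
(~d) | (m <=> c) = True | False = True
(m | ((~m) <=> (~d))) & ((~d) | (m <=> c)) = True & True = True

True


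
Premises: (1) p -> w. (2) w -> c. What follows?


Hypothetical syllogism: from (P → Q) and (Q → R), infer (P → R).
Chain the two implications through the shared middle term 'w'.

p -> c


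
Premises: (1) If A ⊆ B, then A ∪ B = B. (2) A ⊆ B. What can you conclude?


Modus ponens: from (P → Q) and P, infer Q.
P = 'A ⊆ B' is asserted, and P → Q holds, so Q follows.

A ∪ B = B.


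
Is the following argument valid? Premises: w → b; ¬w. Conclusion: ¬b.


This is denying the antecedent (fallacy). There exist truth assignments where the premises are all true but the conclusion is false.

Invalid.


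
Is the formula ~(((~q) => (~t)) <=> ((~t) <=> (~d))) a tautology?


Build the truth table over {d, q, t}:
d | q | t | φ
-------------
False | False | False | False
True | False | False | True
False | True | False | False
True | True | False | True
False | False | True | False
True | False | True | True
False | True | True | True
True | True | True | False
Counterexample at row 1: with d=False, q=False, t=False, the formula is False.

No, it is not a tautology.


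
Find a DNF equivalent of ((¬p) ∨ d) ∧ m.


Step 1: Distribute ∧ over ∨: ((¬p) ∨ d) ∧ m = ((¬p) ∧ m) ∨ (d ∧ m).

((¬p) ∧ m) ∨ (d ∧ m)


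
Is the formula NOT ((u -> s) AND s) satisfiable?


Search for a satisfying assignment over {s, u}.
Try s=F, u=F: the formula evaluates to T.
A satisfying assignment exists.

Satisfiable.


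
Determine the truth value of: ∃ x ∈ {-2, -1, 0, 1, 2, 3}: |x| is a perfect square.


Evaluate the predicate on each element: -2:F, -1:T, 0:T, 1:T, 2:F, 3:F.
Witness x = -1 satisfies the predicate.

T


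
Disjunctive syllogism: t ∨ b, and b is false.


Disjunctive syllogism: from (P ∨ Q) and ¬P, infer Q.
One disjunct, 'b', is ruled out; the other must hold.

t


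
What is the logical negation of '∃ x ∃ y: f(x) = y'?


Negation flips each quantifier (∀↔∃) and negates the inner predicate.
¬(∃ x ∃ y: φ) = ∀ x ∀ y: ¬φ.

∀ x ∀ y: ¬(f(x) = y)


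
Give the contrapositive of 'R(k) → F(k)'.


The contrapositive of (P → Q) is (¬Q → ¬P); it is logically equivalent to the original.
Here P = 'R(k)' and Q = 'F(k)'.

If not (F(k)), then not (R(k)).


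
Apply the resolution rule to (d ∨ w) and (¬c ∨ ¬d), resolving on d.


The clauses contain complementary literals d and ¬d.
Resolution eliminates this pair and disjoins the remaining literals (merging duplicates).

(w ∨ ¬c)


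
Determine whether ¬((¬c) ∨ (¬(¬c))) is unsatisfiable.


Truth table over {c}:
c | φ
-----
F | F
T | F
Every row is false.

Yes, it is a contradiction.


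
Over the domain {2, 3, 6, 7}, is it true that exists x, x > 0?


Evaluate the predicate on each element: 2:True, 3:True, 6:True, 7:True.
Witness x = 2 satisfies the predicate.

True


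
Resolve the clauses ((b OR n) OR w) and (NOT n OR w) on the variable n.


The clauses contain complementary literals n and NOTn.
Resolution eliminates this pair and disjoins the remaining literals (merging duplicates).

(b OR w)


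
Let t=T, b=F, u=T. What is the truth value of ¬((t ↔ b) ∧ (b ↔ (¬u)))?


Substitute t=T, b=F, u=T:
t ↔ b = T ↔ F = F
¬u = F
b ↔ (¬u) = F ↔ F = T
(t ↔ b) ∧ (b ↔ (¬u)) = F ∧ T = F
¬((t ↔ b) ∧ (b ↔ (¬u))) = T

T


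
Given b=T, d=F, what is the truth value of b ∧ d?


Conjunction is true only when both operands are true.
Substitute: b=T, d=F.
T ∧ F evaluates to F.

F


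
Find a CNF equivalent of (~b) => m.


Step 1: Rewrite (¬b) → m as ¬(¬b) ∨ m.
Step 2: Eliminate any double negations (¬¬X = X).

b | m


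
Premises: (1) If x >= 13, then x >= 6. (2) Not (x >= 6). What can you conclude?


Modus tollens: from (P → Q) and ¬Q, infer ¬P.
Q = 'x >= 6' is denied; since P → Q, P must also fail.

Not (x >= 13).


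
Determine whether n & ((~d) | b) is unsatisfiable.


Truth table over {b, d, n}:
b | d | n | φ
-------------
False | False | False | False
True | False | False | False
False | True | False | False
True | True | False | False
False | False | True | True
True | False | True | True
False | True | True | False
True | True | True | True
Satisfying assignment at row 5: b=False, d=False, n=True gives True.

No, it is not a contradiction.


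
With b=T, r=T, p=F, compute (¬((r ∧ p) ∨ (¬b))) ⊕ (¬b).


Substitute b=T, r=T, p=F:
r ∧ p = T ∧ F = F
¬b = F
(r ∧ p) ∨ (¬b) = F ∨ F = F
¬((r ∧ p) ∨ (¬b)) = T
¬b = F
(¬((r ∧ p) ∨ (¬b))) ⊕ (¬b) = T ⊕ F = T

T


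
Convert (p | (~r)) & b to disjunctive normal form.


Step 1: Distribute ∧ over ∨: (p ∨ (¬r)) ∧ b = (p ∧ b) ∨ ((¬r) ∧ b).

(p & b) | ((~r) & b)


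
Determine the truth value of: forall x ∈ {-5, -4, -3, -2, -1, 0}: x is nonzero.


Evaluate the predicate on each element: -5:True, -4:True, -3:True, -2:True, -1:True, 0:False.
Counterexample x = 0 fails the predicate.

False


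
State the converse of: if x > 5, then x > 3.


The converse of (P → Q) is (Q → P). It is not in general equivalent to the original.
Here P = 'x > 5' and Q = 'x > 3'.

If x > 3, then x > 5.


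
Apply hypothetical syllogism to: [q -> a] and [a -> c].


Hypothetical syllogism: from (P → Q) and (Q → R), infer (P → R).
Chain the two implications through the shared middle term 'a'.

q -> c


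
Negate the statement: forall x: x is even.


¬(forall x: φ) = exists x: ¬φ, and ¬(exists x: φ) = forall x: ¬φ.
Apply to the universal statement.

exists x: ~(x is even)


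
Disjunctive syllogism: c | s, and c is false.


Disjunctive syllogism: from (P ∨ Q) and ¬P, infer Q.
One disjunct, 'c', is ruled out; the other must hold.

s


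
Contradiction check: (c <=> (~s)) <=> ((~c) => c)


Truth table over {c, s}:
c | s | φ
---------
False | False | True
True | False | True
False | True | False
True | True | False
Satisfying assignment at row 1: c=False, s=False gives True.

No, it is not a contradiction.


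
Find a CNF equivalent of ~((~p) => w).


Step 1: Rewrite (¬p) → w as ¬(¬p) ∨ w.
Step 2: Negate: ¬(¬(¬p) ∨ w) = (¬p) ∧ ¬w (De Morgan + double negation).

(~p) & (~w)


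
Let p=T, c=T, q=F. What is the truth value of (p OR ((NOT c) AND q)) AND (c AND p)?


Substitute p=T, c=T, q=F:
NOT c = F
(NOT c) AND q = F AND F = F
p OR ((NOT c) AND q) = T OR F = T
c AND p = T AND T = T
(p OR ((NOT c) AND q)) AND (c AND p) = T AND T = T

T


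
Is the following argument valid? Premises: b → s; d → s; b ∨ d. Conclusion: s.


This matches the form of proof by cases: the conclusion follows in every model of the premises.

Valid.


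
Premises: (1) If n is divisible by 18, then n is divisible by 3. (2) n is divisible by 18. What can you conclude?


Modus ponens: from (P → Q) and P, infer Q.
P = 'n is divisible by 18' is asserted, and P → Q holds, so Q follows.

n is divisible by 3.


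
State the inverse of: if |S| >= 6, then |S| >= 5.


The inverse of (P → Q) is (¬P → ¬Q). It is equivalent to the converse, not to the original.
Here P = '|S| >= 6' and Q = '|S| >= 5'.

If not (|S| >= 6), then not (|S| >= 5).


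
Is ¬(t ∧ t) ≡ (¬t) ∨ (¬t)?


Compare truth tables:
t | φ | ψ
---------
F | T | T
T | F | F
The columns φ and ψ agree on every row.

Yes, they are logically equivalent.


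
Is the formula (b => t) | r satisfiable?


Search for a satisfying assignment over {b, r, t}.
Try b=False, r=False, t=False: the formula evaluates to True.
A satisfying assignment exists.

Satisfiable.


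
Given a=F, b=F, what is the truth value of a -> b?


Implication is false only when antecedent is true and consequent is false.
Substitute: a=F, b=F.
F -> F evaluates to T.

T


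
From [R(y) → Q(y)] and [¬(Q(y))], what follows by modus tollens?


Modus tollens: from (P → Q) and ¬Q, infer ¬P.
Q = 'Q(y)' is denied; since P → Q, P must also fail.

Not (R(y)).


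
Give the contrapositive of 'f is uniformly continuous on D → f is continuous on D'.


The contrapositive of (P → Q) is (¬Q → ¬P); it is logically equivalent to the original.
Here P = 'f is uniformly continuous on D' and Q = 'f is continuous on D'.

If not (f is continuous on D), then not (f is uniformly continuous on D).


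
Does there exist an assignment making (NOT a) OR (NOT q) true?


Search for a satisfying assignment over {a, q}.
Try a=F, q=F: the formula evaluates to T.
A satisfying assignment exists.

Satisfiable.


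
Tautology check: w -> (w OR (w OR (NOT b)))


Build the truth table over {b, w}:
b | w | φ
---------
F | F | T
T | F | T
F | T | T
T | T | T
Every row evaluates to true.

Yes, it is a tautology.


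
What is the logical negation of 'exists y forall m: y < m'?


Negation flips each quantifier (∀↔∃) and negates the inner predicate.
¬(exists y forall m: φ) = forall y exists m: ¬φ.

forall y exists m: ~(y < m)


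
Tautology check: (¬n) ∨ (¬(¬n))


Build the truth table over {n}:
n | φ
-----
F | T
T | T
Every row evaluates to true.

Yes, it is a tautology.


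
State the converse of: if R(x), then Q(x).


The converse of (P → Q) is (Q → P). It is not in general equivalent to the original.
Here P = 'R(x)' and Q = 'Q(x)'.

If Q(x), then R(x).


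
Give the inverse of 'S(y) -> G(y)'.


The inverse of (P → Q) is (¬P → ¬Q). It is equivalent to the converse, not to the original.
Here P = 'S(y)' and Q = 'G(y)'.

If not (S(y)), then not (G(y)).


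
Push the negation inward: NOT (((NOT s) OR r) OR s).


De Morgan: the negation of a disjunction is the conjunction of the negations.
Distribute NOT across OR, flipping it to AND, and negate each literal.

(s AND (NOT r)) AND (NOT s)


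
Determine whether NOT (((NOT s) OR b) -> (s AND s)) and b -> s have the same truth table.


Compare truth tables:
b | s | φ | ψ
-------------
F | F | T | T
T | F | T | F
F | T | F | T
T | T | F | T
They differ at row 2 (b=T, s=F): φ=T but ψ=F.

No, they are not logically equivalent.


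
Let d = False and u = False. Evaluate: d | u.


Disjunction is false only when both operands are false.
Substitute: d=False, u=False.
False | False evaluates to False.

False


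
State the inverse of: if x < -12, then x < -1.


The inverse of (P → Q) is (¬P → ¬Q). It is equivalent to the converse, not to the original.
Here P = 'x < -12' and Q = 'x < -1'.

If not (x < -12), then not (x < -1).


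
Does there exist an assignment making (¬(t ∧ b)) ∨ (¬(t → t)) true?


Search for a satisfying assignment over {b, t}.
Try b=F, t=F: the formula evaluates to T.
A satisfying assignment exists.

Satisfiable.


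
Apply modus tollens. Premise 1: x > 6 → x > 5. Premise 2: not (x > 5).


Modus tollens: from (P → Q) and ¬Q, infer ¬P.
Q = 'x > 5' is denied; since P → Q, P must also fail.

Not (x > 6).


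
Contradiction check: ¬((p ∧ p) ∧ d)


Truth table over {d, p}:
d | p | φ
---------
F | F | T
T | F | T
F | T | T
T | T | F
Satisfying assignment at row 1: d=F, p=F gives T.

No, it is not a contradiction.


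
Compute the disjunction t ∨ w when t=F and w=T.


Disjunction is false only when both operands are false.
Substitute: t=F, w=T.
F ∨ T evaluates to T.

T


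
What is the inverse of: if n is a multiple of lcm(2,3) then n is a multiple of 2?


The inverse of (P → Q) is (¬P → ¬Q). It is equivalent to the converse, not to the original.
Here P = 'n is a multiple of lcm(2,3)' and Q = 'n is a multiple of 2'.

If not (n is a multiple of lcm(2,3)), then not (n is a multiple of 2).


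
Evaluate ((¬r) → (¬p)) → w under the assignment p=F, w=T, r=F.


Substitute p=F, w=T, r=F:
¬r = T
¬p = T
(¬r) → (¬p) = T → T = T
((¬r) → (¬p)) → w = T → T = T

T


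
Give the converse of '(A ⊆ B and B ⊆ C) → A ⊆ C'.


The converse of (P → Q) is (Q → P). It is not in general equivalent to the original.
Here P = '(A ⊆ B and B ⊆ C)' and Q = 'A ⊆ C'.

If A ⊆ C, then (A ⊆ B and B ⊆ C).


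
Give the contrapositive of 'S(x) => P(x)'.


The contrapositive of (P → Q) is (¬Q → ¬P); it is logically equivalent to the original.
Here P = 'S(x)' and Q = 'P(x)'.

If not (P(x)), then not (S(x)).


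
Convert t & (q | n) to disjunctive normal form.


Step 1: Distribute ∧ over ∨: t ∧ (q ∨ n) = (t ∧ q) ∨ (t ∧ n).

(t & q) | (t & n)


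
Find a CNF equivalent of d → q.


Step 1: Rewrite d → q as ¬d ∨ q.

(¬d) ∨ q


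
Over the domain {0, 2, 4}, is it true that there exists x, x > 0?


Evaluate the predicate on each element: 0:F, 2:T, 4:T.
Witness x = 2 satisfies the predicate.

T


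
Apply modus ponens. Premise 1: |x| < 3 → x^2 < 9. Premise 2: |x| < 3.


Modus ponens: from (P → Q) and P, infer Q.
P = '|x| < 3' is asserted, and P → Q holds, so Q follows.

x^2 < 9.


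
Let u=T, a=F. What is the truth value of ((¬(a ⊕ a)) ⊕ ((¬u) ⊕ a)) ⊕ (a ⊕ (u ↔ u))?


Substitute u=T, a=F:
a ⊕ a = F ⊕ F = F
¬(a ⊕ a) = T
¬u = F
(¬u) ⊕ a = F ⊕ F = F
(¬(a ⊕ a)) ⊕ ((¬u) ⊕ a) = T ⊕ F = T
u ↔ u = T ↔ T = T
a ⊕ (u ↔ u) = F ⊕ T = T
((¬(a ⊕ a)) ⊕ ((¬u) ⊕ a)) ⊕ (a ⊕ (u ↔ u)) = T ⊕ T = F

F


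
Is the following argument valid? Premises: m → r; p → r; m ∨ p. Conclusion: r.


This matches the form of proof by cases: the conclusion follows in every model of the premises.

Valid.


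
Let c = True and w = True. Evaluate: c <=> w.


Biconditional is true when both operands have the same truth value.
Substitute: c=True, w=True.
True <=> True evaluates to True.

True


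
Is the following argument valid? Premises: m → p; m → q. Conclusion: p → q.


This is (no valid rule). There exist truth assignments where the premises are all true but the conclusion is false.

Invalid.


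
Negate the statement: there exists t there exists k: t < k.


Negation flips each quantifier (∀↔∃) and negates the inner predicate.
¬(there exists t there exists k: φ) = for all t for all k: ¬φ.

for all t for all k: NOT(t < k)


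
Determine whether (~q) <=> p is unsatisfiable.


Truth table over {p, q}:
p | q | φ
---------
False | False | False
True | False | True
False | True | True
True | True | False
Satisfying assignment at row 2: p=True, q=False gives True.

No, it is not a contradiction.


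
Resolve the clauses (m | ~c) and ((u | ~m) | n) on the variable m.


The clauses contain complementary literals m and ~m.
Resolution eliminates this pair and disjoins the remaining literals (merging duplicates).

((~c | n) | u)


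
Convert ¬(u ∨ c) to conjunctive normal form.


Step 1: Apply De Morgan: ¬(u ∨ c) = ¬u ∧ ¬c.

(¬u) ∧ (¬c)


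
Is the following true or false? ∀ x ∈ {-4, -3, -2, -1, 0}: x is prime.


Evaluate the predicate on each element: -4:F, -3:F, -2:F, -1:F, 0:F.
Counterexample x = -4 fails the predicate.

F


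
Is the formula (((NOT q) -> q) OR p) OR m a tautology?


Build the truth table over {m, p, q}:
m | p | q | φ
-------------
F | F | F | F
T | F | F | T
F | T | F | T
T | T | F | T
F | F | T | T
T | F | T | T
F | T | T | T
T | T | T | T
Counterexample at row 1: with m=F, p=F, q=F, the formula is F.

No, it is not a tautology.
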